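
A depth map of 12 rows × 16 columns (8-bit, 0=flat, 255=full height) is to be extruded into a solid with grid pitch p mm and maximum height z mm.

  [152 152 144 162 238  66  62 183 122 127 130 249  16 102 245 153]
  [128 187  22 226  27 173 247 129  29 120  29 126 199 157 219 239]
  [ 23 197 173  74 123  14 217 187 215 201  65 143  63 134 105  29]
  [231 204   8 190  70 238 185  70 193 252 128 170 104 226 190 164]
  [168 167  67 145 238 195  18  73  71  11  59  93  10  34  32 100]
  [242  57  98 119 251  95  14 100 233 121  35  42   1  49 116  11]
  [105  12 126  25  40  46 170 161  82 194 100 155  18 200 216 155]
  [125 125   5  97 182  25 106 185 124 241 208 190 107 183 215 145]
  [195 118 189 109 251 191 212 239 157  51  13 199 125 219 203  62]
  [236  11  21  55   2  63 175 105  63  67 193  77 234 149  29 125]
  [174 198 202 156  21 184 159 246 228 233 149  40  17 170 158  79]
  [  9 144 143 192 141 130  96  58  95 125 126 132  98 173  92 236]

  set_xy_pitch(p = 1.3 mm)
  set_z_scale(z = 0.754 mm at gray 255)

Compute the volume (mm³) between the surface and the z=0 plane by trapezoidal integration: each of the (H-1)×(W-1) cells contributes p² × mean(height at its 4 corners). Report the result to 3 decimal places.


height_mm = gray/255 × 0.754; cell vol = 1.3² × mean(4 corners)
unit = 1.3² × 0.754 / (4×255) = 0.00124927 mm³ per gray-sum
row 0: Σ corner-gray over 15 cells = 8448  → 10.5539
row 1: Σ corner-gray over 15 cells = 8021  → 10.0204
row 2: Σ corner-gray over 15 cells = 8725  → 10.8999
row 3: Σ corner-gray over 15 cells = 7545  → 9.4258
row 4: Σ corner-gray over 15 cells = 5609  → 7.0072
row 5: Σ corner-gray over 15 cells = 6265  → 7.8267
row 6: Σ corner-gray over 15 cells = 7606  → 9.5020
row 7: Σ corner-gray over 15 cells = 9065  → 11.3247
row 8: Σ corner-gray over 15 cells = 7658  → 9.5669
row 9: Σ corner-gray over 15 cells = 7424  → 9.2746
row 10: Σ corner-gray over 15 cells = 8310  → 10.3815
Σ rows: total corner-gray = 84676  → 105.7836 mm³

105.784


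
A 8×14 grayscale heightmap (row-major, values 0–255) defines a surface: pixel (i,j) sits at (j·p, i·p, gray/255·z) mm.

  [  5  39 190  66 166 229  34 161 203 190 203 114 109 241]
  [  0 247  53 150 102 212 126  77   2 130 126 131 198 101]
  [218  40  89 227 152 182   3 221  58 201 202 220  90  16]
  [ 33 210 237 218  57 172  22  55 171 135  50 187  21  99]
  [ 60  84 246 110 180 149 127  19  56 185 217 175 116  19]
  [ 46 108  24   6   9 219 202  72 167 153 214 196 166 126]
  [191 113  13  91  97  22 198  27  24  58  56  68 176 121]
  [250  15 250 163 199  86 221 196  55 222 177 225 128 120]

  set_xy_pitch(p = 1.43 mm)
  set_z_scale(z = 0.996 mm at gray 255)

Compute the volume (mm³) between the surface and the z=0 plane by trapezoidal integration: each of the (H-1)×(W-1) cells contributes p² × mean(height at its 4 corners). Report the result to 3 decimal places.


91.105

height_mm = gray/255 × 0.996; cell vol = 1.43² × mean(4 corners)
unit = 1.43² × 0.996 / (4×255) = 0.00199678 mm³ per gray-sum
row 0: Σ corner-gray over 13 cells = 6863  → 13.7039
row 1: Σ corner-gray over 13 cells = 6813  → 13.6041
row 2: Σ corner-gray over 13 cells = 6806  → 13.5901
row 3: Σ corner-gray over 13 cells = 6609  → 13.1968
row 4: Σ corner-gray over 13 cells = 6651  → 13.2806
row 5: Σ corner-gray over 13 cells = 5442  → 10.8665
row 6: Σ corner-gray over 13 cells = 6442  → 12.8633
Σ rows: total corner-gray = 45626  → 91.1053 mm³


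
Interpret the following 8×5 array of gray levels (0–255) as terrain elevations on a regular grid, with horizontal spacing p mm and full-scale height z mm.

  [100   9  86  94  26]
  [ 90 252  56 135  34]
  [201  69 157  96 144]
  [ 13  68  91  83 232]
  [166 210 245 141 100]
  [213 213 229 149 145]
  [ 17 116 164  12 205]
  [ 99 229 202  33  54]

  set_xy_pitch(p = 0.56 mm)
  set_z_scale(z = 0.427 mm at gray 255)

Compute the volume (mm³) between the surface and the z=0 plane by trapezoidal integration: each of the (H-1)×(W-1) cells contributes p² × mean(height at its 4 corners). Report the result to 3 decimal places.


height_mm = gray/255 × 0.427; cell vol = 0.56² × mean(4 corners)
unit = 0.56² × 0.427 / (4×255) = 0.000131282 mm³ per gray-sum
row 0: Σ corner-gray over 4 cells = 1514  → 0.1988
row 1: Σ corner-gray over 4 cells = 1999  → 0.2624
row 2: Σ corner-gray over 4 cells = 1718  → 0.2255
row 3: Σ corner-gray over 4 cells = 2187  → 0.2871
row 4: Σ corner-gray over 4 cells = 2998  → 0.3936
row 5: Σ corner-gray over 4 cells = 2346  → 0.3080
row 6: Σ corner-gray over 4 cells = 1887  → 0.2477
Σ rows: total corner-gray = 14649  → 1.9231 mm³

1.923


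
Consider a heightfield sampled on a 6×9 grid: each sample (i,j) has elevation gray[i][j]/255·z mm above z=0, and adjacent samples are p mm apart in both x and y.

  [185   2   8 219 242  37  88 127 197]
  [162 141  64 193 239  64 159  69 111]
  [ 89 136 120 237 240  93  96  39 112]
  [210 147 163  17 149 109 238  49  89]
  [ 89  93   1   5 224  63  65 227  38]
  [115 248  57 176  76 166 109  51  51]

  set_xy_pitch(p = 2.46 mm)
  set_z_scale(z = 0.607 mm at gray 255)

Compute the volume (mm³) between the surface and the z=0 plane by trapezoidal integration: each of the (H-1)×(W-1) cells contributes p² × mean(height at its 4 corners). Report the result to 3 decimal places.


height_mm = gray/255 × 0.607; cell vol = 2.46² × mean(4 corners)
unit = 2.46² × 0.607 / (4×255) = 0.0036013 mm³ per gray-sum
row 0: Σ corner-gray over 8 cells = 3959  → 14.2575
row 1: Σ corner-gray over 8 cells = 4254  → 15.3199
row 2: Σ corner-gray over 8 cells = 4166  → 15.0030
row 3: Σ corner-gray over 8 cells = 3526  → 12.6982
row 4: Σ corner-gray over 8 cells = 3415  → 12.2984
Σ rows: total corner-gray = 19320  → 69.5770 mm³

69.577


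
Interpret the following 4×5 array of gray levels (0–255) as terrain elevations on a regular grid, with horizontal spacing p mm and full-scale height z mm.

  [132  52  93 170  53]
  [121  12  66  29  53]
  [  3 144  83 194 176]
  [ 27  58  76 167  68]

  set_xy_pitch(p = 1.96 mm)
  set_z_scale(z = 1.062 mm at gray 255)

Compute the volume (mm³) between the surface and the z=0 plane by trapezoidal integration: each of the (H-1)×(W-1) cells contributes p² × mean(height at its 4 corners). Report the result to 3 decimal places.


17.319

height_mm = gray/255 × 1.062; cell vol = 1.96² × mean(4 corners)
unit = 1.96² × 1.062 / (4×255) = 0.00399978 mm³ per gray-sum
row 0: Σ corner-gray over 4 cells = 1203  → 4.8117
row 1: Σ corner-gray over 4 cells = 1409  → 5.6357
row 2: Σ corner-gray over 4 cells = 1718  → 6.8716
Σ rows: total corner-gray = 4330  → 17.3191 mm³


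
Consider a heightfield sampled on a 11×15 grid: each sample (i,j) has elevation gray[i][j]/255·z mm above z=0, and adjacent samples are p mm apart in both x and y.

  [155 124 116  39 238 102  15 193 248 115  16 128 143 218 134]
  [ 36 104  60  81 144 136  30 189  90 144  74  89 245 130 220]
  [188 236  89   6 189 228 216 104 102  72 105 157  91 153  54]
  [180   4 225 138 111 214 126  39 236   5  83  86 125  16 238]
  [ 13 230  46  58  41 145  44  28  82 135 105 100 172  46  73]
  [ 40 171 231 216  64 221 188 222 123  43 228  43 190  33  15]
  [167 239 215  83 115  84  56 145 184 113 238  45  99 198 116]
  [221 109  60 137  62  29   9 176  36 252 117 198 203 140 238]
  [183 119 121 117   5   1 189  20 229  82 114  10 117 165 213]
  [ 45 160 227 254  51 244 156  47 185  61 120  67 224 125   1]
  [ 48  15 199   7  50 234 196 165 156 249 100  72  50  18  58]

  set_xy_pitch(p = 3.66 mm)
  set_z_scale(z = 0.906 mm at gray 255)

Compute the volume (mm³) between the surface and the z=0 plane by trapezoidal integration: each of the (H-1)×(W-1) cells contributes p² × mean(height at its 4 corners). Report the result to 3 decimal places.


821.052

height_mm = gray/255 × 0.906; cell vol = 3.66² × mean(4 corners)
unit = 3.66² × 0.906 / (4×255) = 0.0118984 mm³ per gray-sum
row 0: Σ corner-gray over 14 cells = 6967  → 82.8965
row 1: Σ corner-gray over 14 cells = 7026  → 83.5985
row 2: Σ corner-gray over 14 cells = 6972  → 82.9560
row 3: Σ corner-gray over 14 cells = 5784  → 68.8206
row 4: Σ corner-gray over 14 cells = 6551  → 77.9467
row 5: Σ corner-gray over 14 cells = 7912  → 94.1405
row 6: Σ corner-gray over 14 cells = 7426  → 88.3579
row 7: Σ corner-gray over 14 cells = 6489  → 77.2090
row 8: Σ corner-gray over 14 cells = 6862  → 81.6471
row 9: Σ corner-gray over 14 cells = 7016  → 83.4795
Σ rows: total corner-gray = 69005  → 821.0522 mm³


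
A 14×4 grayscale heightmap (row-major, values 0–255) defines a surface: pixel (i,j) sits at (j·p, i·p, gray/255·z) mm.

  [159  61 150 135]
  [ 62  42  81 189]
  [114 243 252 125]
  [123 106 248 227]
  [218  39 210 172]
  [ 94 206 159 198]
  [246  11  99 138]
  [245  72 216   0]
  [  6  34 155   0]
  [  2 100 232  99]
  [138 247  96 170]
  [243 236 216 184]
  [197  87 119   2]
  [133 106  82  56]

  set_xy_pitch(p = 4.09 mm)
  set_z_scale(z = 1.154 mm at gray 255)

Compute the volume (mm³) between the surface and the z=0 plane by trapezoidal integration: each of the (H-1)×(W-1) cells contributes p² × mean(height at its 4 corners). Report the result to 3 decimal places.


height_mm = gray/255 × 1.154; cell vol = 4.09² × mean(4 corners)
unit = 4.09² × 1.154 / (4×255) = 0.0189257 mm³ per gray-sum
row 0: Σ corner-gray over 3 cells = 1213  → 22.9569
row 1: Σ corner-gray over 3 cells = 1726  → 32.6658
row 2: Σ corner-gray over 3 cells = 2287  → 43.2831
row 3: Σ corner-gray over 3 cells = 1946  → 36.8294
row 4: Σ corner-gray over 3 cells = 1910  → 36.1481
row 5: Σ corner-gray over 3 cells = 1626  → 30.7732
row 6: Σ corner-gray over 3 cells = 1425  → 26.9691
row 7: Σ corner-gray over 3 cells = 1205  → 22.8055
row 8: Σ corner-gray over 3 cells = 1149  → 21.7456
row 9: Σ corner-gray over 3 cells = 1759  → 33.2903
row 10: Σ corner-gray over 3 cells = 2325  → 44.0023
row 11: Σ corner-gray over 3 cells = 1942  → 36.7537
row 12: Σ corner-gray over 3 cells = 1176  → 22.2566
Σ rows: total corner-gray = 21689  → 410.4798 mm³

410.480


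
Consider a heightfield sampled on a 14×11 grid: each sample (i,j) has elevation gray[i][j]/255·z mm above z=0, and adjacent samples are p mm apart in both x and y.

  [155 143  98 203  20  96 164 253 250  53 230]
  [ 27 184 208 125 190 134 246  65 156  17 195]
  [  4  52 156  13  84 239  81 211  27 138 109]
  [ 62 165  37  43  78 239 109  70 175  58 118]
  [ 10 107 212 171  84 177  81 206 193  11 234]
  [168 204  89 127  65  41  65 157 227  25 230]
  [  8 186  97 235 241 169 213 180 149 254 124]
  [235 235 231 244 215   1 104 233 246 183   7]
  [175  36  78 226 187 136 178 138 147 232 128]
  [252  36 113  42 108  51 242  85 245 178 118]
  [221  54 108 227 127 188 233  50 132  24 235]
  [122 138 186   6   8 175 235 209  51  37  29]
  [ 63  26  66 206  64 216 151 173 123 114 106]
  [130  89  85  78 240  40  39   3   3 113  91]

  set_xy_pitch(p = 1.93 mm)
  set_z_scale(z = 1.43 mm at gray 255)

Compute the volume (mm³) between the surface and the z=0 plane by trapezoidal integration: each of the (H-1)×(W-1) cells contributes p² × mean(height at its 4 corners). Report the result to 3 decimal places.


362.825

height_mm = gray/255 × 1.43; cell vol = 1.93² × mean(4 corners)
unit = 1.93² × 1.43 / (4×255) = 0.00522216 mm³ per gray-sum
row 0: Σ corner-gray over 10 cells = 5817  → 30.3773
row 1: Σ corner-gray over 10 cells = 4987  → 26.0429
row 2: Σ corner-gray over 10 cells = 4243  → 22.1576
row 3: Σ corner-gray over 10 cells = 4856  → 25.3588
row 4: Σ corner-gray over 10 cells = 5126  → 26.7688
row 5: Σ corner-gray over 10 cells = 5978  → 31.2181
row 6: Σ corner-gray over 10 cells = 7206  → 37.6309
row 7: Σ corner-gray over 10 cells = 6645  → 34.7013
row 8: Σ corner-gray over 10 cells = 5589  → 29.1867
row 9: Σ corner-gray over 10 cells = 5312  → 27.7401
row 10: Σ corner-gray over 10 cells = 4983  → 26.0220
row 11: Σ corner-gray over 10 cells = 4688  → 24.4815
row 12: Σ corner-gray over 10 cells = 4048  → 21.1393
Σ rows: total corner-gray = 69478  → 362.8255 mm³


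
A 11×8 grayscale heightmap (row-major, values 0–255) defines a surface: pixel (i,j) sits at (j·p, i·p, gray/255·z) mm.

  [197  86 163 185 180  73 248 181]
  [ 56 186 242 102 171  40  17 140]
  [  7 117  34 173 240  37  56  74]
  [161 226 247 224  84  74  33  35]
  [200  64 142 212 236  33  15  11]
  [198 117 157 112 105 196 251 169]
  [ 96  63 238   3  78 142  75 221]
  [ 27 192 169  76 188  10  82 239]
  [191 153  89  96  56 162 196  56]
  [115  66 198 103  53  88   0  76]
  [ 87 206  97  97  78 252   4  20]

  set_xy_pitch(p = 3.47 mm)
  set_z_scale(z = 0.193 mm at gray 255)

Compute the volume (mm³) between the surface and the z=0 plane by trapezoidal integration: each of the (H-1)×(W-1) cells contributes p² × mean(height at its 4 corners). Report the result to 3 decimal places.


height_mm = gray/255 × 0.193; cell vol = 3.47² × mean(4 corners)
unit = 3.47² × 0.193 / (4×255) = 0.00227833 mm³ per gray-sum
row 0: Σ corner-gray over 7 cells = 3960  → 9.0222
row 1: Σ corner-gray over 7 cells = 3107  → 7.0788
row 2: Σ corner-gray over 7 cells = 3367  → 7.6711
row 3: Σ corner-gray over 7 cells = 3587  → 8.1724
row 4: Σ corner-gray over 7 cells = 3858  → 8.7898
row 5: Σ corner-gray over 7 cells = 3758  → 8.5620
row 6: Σ corner-gray over 7 cells = 3215  → 7.3248
row 7: Σ corner-gray over 7 cells = 3451  → 7.8625
row 8: Σ corner-gray over 7 cells = 2958  → 6.7393
row 9: Σ corner-gray over 7 cells = 2782  → 6.3383
Σ rows: total corner-gray = 34043  → 77.5611 mm³

77.561


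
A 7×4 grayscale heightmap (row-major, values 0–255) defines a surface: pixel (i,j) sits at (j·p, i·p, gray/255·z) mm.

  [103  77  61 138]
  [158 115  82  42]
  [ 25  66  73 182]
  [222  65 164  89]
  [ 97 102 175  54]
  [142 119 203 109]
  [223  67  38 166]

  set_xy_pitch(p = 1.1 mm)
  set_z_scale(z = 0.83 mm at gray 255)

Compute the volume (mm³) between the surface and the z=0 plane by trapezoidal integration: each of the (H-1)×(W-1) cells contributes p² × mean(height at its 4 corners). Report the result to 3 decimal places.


height_mm = gray/255 × 0.83; cell vol = 1.1² × mean(4 corners)
unit = 1.1² × 0.83 / (4×255) = 0.000984608 mm³ per gray-sum
row 0: Σ corner-gray over 3 cells = 1111  → 1.0939
row 1: Σ corner-gray over 3 cells = 1079  → 1.0624
row 2: Σ corner-gray over 3 cells = 1254  → 1.2347
row 3: Σ corner-gray over 3 cells = 1474  → 1.4513
row 4: Σ corner-gray over 3 cells = 1600  → 1.5754
row 5: Σ corner-gray over 3 cells = 1494  → 1.4710
Σ rows: total corner-gray = 8012  → 7.8887 mm³

7.889


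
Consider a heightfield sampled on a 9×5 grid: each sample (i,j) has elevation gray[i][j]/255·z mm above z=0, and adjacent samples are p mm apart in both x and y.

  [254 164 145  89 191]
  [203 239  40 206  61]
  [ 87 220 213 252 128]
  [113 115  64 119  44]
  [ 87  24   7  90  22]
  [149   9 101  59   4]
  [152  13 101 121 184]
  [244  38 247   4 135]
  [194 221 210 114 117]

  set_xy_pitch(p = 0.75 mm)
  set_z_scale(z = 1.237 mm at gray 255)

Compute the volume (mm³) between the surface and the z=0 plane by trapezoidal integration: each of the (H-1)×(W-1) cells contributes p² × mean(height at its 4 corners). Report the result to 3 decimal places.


height_mm = gray/255 × 1.237; cell vol = 0.75² × mean(4 corners)
unit = 0.75² × 1.237 / (4×255) = 0.000682169 mm³ per gray-sum
row 0: Σ corner-gray over 4 cells = 2475  → 1.6884
row 1: Σ corner-gray over 4 cells = 2819  → 1.9230
row 2: Σ corner-gray over 4 cells = 2338  → 1.5949
row 3: Σ corner-gray over 4 cells = 1104  → 0.7531
row 4: Σ corner-gray over 4 cells = 842  → 0.5744
row 5: Σ corner-gray over 4 cells = 1297  → 0.8848
row 6: Σ corner-gray over 4 cells = 1763  → 1.2027
row 7: Σ corner-gray over 4 cells = 2358  → 1.6086
Σ rows: total corner-gray = 14996  → 10.2298 mm³

10.230


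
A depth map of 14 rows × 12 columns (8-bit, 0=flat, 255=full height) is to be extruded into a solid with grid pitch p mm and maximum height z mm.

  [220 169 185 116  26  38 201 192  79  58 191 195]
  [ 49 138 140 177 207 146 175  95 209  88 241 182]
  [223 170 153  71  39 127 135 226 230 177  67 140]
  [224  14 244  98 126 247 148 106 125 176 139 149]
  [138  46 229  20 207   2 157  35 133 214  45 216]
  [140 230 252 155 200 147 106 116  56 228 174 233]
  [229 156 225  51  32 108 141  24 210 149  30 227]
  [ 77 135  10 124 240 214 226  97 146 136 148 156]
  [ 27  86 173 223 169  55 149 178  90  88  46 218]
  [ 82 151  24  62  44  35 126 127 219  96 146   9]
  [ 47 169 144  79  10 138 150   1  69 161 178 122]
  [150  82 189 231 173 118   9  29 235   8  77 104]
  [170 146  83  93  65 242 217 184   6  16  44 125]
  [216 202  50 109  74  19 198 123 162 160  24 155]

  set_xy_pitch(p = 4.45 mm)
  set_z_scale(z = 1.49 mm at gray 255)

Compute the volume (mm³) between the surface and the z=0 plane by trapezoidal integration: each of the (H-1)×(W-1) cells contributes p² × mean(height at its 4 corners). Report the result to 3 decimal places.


height_mm = gray/255 × 1.49; cell vol = 4.45² × mean(4 corners)
unit = 4.45² × 1.49 / (4×255) = 0.0289272 mm³ per gray-sum
row 0: Σ corner-gray over 11 cells = 6388  → 184.7868
row 1: Σ corner-gray over 11 cells = 6616  → 191.3822
row 2: Σ corner-gray over 11 cells = 6372  → 184.3240
row 3: Σ corner-gray over 11 cells = 5749  → 166.3024
row 4: Σ corner-gray over 11 cells = 6231  → 180.2453
row 5: Σ corner-gray over 11 cells = 6409  → 185.3943
row 6: Σ corner-gray over 11 cells = 5893  → 170.4679
row 7: Σ corner-gray over 11 cells = 5944  → 171.9432
row 8: Σ corner-gray over 11 cells = 4910  → 142.0325
row 9: Σ corner-gray over 11 cells = 4518  → 130.6930
row 10: Σ corner-gray over 11 cells = 4923  → 142.4085
row 11: Σ corner-gray over 11 cells = 5043  → 145.8798
row 12: Σ corner-gray over 11 cells = 5100  → 147.5286
Σ rows: total corner-gray = 74096  → 2143.3884 mm³

2143.388


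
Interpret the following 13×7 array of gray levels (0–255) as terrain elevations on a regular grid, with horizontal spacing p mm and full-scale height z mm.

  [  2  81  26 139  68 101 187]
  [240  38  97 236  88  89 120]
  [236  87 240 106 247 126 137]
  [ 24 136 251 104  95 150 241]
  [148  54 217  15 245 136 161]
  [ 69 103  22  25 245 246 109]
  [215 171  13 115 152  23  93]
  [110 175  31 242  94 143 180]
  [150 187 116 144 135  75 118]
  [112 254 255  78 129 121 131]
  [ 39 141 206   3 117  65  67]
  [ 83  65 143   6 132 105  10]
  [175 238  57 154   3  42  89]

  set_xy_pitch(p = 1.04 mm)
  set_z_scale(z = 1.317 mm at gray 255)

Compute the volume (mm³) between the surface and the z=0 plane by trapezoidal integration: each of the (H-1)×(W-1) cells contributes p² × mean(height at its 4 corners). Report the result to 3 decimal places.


50.266

height_mm = gray/255 × 1.317; cell vol = 1.04² × mean(4 corners)
unit = 1.04² × 1.317 / (4×255) = 0.00139654 mm³ per gray-sum
row 0: Σ corner-gray over 6 cells = 2475  → 3.4564
row 1: Σ corner-gray over 6 cells = 3441  → 4.8055
row 2: Σ corner-gray over 6 cells = 3722  → 5.1979
row 3: Σ corner-gray over 6 cells = 3380  → 4.7203
row 4: Σ corner-gray over 6 cells = 3103  → 4.3335
row 5: Σ corner-gray over 6 cells = 2716  → 3.7930
row 6: Σ corner-gray over 6 cells = 2916  → 4.0723
row 7: Σ corner-gray over 6 cells = 3242  → 4.5276
row 8: Σ corner-gray over 6 cells = 3499  → 4.8865
row 9: Σ corner-gray over 6 cells = 3087  → 4.3111
row 10: Σ corner-gray over 6 cells = 2165  → 3.0235
row 11: Σ corner-gray over 6 cells = 2247  → 3.1380
Σ rows: total corner-gray = 35993  → 50.2655 mm³


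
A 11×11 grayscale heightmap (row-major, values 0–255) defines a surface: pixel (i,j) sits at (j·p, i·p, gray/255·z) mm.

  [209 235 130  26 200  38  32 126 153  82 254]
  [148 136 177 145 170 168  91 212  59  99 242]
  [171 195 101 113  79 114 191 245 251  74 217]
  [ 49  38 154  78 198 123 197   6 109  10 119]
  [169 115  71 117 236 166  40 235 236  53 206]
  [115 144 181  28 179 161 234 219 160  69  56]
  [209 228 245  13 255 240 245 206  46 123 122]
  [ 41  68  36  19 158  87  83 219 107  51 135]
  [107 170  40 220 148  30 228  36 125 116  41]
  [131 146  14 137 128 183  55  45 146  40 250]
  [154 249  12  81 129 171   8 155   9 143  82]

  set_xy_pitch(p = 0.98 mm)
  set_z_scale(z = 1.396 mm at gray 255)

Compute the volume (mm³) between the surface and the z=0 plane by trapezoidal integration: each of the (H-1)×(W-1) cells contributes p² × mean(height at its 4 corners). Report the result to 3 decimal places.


68.567

height_mm = gray/255 × 1.396; cell vol = 0.98² × mean(4 corners)
unit = 0.98² × 1.396 / (4×255) = 0.00131443 mm³ per gray-sum
row 0: Σ corner-gray over 10 cells = 5411  → 7.1124
row 1: Σ corner-gray over 10 cells = 6018  → 7.9102
row 2: Σ corner-gray over 10 cells = 5108  → 6.7141
row 3: Σ corner-gray over 10 cells = 4907  → 6.4499
row 4: Σ corner-gray over 10 cells = 5834  → 7.6684
row 5: Σ corner-gray over 10 cells = 6454  → 8.4833
row 6: Σ corner-gray over 10 cells = 5365  → 7.0519
row 7: Σ corner-gray over 10 cells = 4206  → 5.5285
row 8: Σ corner-gray over 10 cells = 4543  → 5.9715
row 9: Σ corner-gray over 10 cells = 4319  → 5.6770
Σ rows: total corner-gray = 52165  → 68.5672 mm³


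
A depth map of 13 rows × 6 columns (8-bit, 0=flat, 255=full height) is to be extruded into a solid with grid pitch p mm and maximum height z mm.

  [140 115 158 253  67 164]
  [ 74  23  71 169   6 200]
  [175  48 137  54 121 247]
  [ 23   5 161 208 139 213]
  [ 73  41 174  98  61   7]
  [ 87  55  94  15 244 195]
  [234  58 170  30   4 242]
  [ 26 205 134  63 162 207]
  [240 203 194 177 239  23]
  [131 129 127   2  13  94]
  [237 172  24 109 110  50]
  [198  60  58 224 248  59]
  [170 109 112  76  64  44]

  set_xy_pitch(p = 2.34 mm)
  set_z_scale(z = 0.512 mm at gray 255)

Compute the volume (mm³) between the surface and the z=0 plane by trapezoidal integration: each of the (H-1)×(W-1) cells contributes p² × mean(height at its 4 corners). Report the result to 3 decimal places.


76.552

height_mm = gray/255 × 0.512; cell vol = 2.34² × mean(4 corners)
unit = 2.34² × 0.512 / (4×255) = 0.00274854 mm³ per gray-sum
row 0: Σ corner-gray over 5 cells = 2302  → 6.3271
row 1: Σ corner-gray over 5 cells = 1954  → 5.3706
row 2: Σ corner-gray over 5 cells = 2404  → 6.6075
row 3: Σ corner-gray over 5 cells = 2090  → 5.7444
row 4: Σ corner-gray over 5 cells = 1926  → 5.2937
row 5: Σ corner-gray over 5 cells = 2098  → 5.7664
row 6: Σ corner-gray over 5 cells = 2361  → 6.4893
row 7: Σ corner-gray over 5 cells = 3250  → 8.9327
row 8: Σ corner-gray over 5 cells = 2656  → 7.3001
row 9: Σ corner-gray over 5 cells = 1884  → 5.1782
row 10: Σ corner-gray over 5 cells = 2554  → 7.0198
row 11: Σ corner-gray over 5 cells = 2373  → 6.5223
Σ rows: total corner-gray = 27852  → 76.5522 mm³


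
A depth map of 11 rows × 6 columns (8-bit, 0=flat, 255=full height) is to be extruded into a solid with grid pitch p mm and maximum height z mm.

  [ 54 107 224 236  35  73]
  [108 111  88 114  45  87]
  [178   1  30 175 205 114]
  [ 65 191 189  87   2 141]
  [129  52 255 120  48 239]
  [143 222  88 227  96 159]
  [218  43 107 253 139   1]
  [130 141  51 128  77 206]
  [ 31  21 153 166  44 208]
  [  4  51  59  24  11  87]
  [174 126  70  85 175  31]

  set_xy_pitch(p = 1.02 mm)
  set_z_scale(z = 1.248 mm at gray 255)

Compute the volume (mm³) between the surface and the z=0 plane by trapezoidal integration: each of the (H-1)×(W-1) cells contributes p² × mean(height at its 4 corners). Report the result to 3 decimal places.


height_mm = gray/255 × 1.248; cell vol = 1.02² × mean(4 corners)
unit = 1.02² × 1.248 / (4×255) = 0.00127296 mm³ per gray-sum
row 0: Σ corner-gray over 5 cells = 2242  → 2.8540
row 1: Σ corner-gray over 5 cells = 2025  → 2.5777
row 2: Σ corner-gray over 5 cells = 2258  → 2.8743
row 3: Σ corner-gray over 5 cells = 2462  → 3.1340
row 4: Σ corner-gray over 5 cells = 2886  → 3.6738
row 5: Σ corner-gray over 5 cells = 2871  → 3.6547
row 6: Σ corner-gray over 5 cells = 2433  → 3.0971
row 7: Σ corner-gray over 5 cells = 2137  → 2.7203
row 8: Σ corner-gray over 5 cells = 1388  → 1.7669
row 9: Σ corner-gray over 5 cells = 1498  → 1.9069
Σ rows: total corner-gray = 22200  → 28.2597 mm³

28.260


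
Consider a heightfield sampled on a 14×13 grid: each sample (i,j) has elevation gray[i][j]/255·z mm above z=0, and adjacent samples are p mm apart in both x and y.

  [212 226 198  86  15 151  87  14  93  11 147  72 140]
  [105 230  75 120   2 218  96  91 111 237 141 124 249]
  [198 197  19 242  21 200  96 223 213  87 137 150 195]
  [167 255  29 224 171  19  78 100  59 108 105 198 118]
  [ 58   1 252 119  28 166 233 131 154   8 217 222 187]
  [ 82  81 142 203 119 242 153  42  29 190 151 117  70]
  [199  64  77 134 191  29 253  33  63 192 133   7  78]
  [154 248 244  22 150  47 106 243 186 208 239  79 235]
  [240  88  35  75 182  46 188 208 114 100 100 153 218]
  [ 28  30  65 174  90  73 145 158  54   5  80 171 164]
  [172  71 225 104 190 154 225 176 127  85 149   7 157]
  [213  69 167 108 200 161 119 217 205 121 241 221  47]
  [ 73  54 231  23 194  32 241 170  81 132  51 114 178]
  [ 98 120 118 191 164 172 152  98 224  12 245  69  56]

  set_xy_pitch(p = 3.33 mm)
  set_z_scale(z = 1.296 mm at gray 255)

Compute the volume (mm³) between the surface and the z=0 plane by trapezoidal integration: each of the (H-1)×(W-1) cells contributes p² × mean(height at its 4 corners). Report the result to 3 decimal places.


1159.532

height_mm = gray/255 × 1.296; cell vol = 3.33² × mean(4 corners)
unit = 3.33² × 1.296 / (4×255) = 0.0140894 mm³ per gray-sum
row 0: Σ corner-gray over 12 cells = 5796  → 81.6623
row 1: Σ corner-gray over 12 cells = 6807  → 95.9067
row 2: Σ corner-gray over 12 cells = 6540  → 92.1448
row 3: Σ corner-gray over 12 cells = 6284  → 88.5380
row 4: Σ corner-gray over 12 cells = 6397  → 90.1301
row 5: Σ corner-gray over 12 cells = 5719  → 80.5774
row 6: Σ corner-gray over 12 cells = 6562  → 92.4548
row 7: Σ corner-gray over 12 cells = 6969  → 98.1892
row 8: Σ corner-gray over 12 cells = 5318  → 74.9276
row 9: Σ corner-gray over 12 cells = 5637  → 79.4221
row 10: Σ corner-gray over 12 cells = 7273  → 102.4724
row 11: Σ corner-gray over 12 cells = 6815  → 96.0194
row 12: Σ corner-gray over 12 cells = 6181  → 87.0867
Σ rows: total corner-gray = 82298  → 1159.5316 mm³


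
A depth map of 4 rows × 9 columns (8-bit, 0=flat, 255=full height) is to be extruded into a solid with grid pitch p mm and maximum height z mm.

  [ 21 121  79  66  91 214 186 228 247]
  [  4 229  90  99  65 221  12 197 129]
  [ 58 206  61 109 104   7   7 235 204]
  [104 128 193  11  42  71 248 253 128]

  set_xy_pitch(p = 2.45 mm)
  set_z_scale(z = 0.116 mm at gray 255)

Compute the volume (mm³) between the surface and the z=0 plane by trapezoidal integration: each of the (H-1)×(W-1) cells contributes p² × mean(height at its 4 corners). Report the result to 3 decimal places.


height_mm = gray/255 × 0.116; cell vol = 2.45² × mean(4 corners)
unit = 2.45² × 0.116 / (4×255) = 0.000682637 mm³ per gray-sum
row 0: Σ corner-gray over 8 cells = 4197  → 2.8650
row 1: Σ corner-gray over 8 cells = 3679  → 2.5114
row 2: Σ corner-gray over 8 cells = 3844  → 2.6241
Σ rows: total corner-gray = 11720  → 8.0005 mm³

8.001


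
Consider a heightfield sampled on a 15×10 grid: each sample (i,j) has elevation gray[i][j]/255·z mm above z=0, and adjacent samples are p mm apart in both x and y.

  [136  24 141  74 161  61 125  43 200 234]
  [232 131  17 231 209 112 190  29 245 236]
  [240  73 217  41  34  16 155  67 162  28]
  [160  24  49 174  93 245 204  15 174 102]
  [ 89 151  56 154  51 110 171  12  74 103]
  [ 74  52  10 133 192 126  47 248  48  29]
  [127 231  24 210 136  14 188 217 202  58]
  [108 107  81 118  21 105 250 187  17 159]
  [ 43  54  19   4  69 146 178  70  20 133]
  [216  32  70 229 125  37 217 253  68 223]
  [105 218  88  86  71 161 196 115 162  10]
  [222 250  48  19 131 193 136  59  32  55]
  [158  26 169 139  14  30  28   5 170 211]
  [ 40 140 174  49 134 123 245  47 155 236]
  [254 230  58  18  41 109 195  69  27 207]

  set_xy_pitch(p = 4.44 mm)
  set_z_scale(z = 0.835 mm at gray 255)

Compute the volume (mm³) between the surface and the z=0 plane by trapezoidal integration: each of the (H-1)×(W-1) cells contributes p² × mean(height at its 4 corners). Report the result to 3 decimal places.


939.124

height_mm = gray/255 × 0.835; cell vol = 4.44² × mean(4 corners)
unit = 4.44² × 0.835 / (4×255) = 0.0161381 mm³ per gray-sum
row 0: Σ corner-gray over 9 cells = 4824  → 77.8502
row 1: Σ corner-gray over 9 cells = 4594  → 74.1384
row 2: Σ corner-gray over 9 cells = 4016  → 64.8106
row 3: Σ corner-gray over 9 cells = 3968  → 64.0360
row 4: Σ corner-gray over 9 cells = 3565  → 57.5323
row 5: Σ corner-gray over 9 cells = 4444  → 71.7177
row 6: Σ corner-gray over 9 cells = 4668  → 75.3326
row 7: Σ corner-gray over 9 cells = 3335  → 53.8205
row 8: Σ corner-gray over 9 cells = 3797  → 61.2763
row 9: Σ corner-gray over 9 cells = 4810  → 77.6242
row 10: Σ corner-gray over 9 cells = 4322  → 69.7488
row 11: Σ corner-gray over 9 cells = 3544  → 57.1934
row 12: Σ corner-gray over 9 cells = 3941  → 63.6002
row 13: Σ corner-gray over 9 cells = 4365  → 70.4428
Σ rows: total corner-gray = 58193  → 939.1241 mm³


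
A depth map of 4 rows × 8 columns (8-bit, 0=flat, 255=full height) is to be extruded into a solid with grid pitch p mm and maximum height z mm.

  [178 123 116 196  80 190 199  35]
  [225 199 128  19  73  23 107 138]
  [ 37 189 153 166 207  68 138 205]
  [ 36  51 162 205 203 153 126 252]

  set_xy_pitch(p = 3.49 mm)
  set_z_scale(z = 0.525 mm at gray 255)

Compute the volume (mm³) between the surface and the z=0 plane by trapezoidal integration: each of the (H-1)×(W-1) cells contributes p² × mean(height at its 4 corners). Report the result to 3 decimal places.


70.208

height_mm = gray/255 × 0.525; cell vol = 3.49² × mean(4 corners)
unit = 3.49² × 0.525 / (4×255) = 0.00626917 mm³ per gray-sum
row 0: Σ corner-gray over 7 cells = 3482  → 21.8292
row 1: Σ corner-gray over 7 cells = 3545  → 22.2242
row 2: Σ corner-gray over 7 cells = 4172  → 26.1550
Σ rows: total corner-gray = 11199  → 70.2084 mm³


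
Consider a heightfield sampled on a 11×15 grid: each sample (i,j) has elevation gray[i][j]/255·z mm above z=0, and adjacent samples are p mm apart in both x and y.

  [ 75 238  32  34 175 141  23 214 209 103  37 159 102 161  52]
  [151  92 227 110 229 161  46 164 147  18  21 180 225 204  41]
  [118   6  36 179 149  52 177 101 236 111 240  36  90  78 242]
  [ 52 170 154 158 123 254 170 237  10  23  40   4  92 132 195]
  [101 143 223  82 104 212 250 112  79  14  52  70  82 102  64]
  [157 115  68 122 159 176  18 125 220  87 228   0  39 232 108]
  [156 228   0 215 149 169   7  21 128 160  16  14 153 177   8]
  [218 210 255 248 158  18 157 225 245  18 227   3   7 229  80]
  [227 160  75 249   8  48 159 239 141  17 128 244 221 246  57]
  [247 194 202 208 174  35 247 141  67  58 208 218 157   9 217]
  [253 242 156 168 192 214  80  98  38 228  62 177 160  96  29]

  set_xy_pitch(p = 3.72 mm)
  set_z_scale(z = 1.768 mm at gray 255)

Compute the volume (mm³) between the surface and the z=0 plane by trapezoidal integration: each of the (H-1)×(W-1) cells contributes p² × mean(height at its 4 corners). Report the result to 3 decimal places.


height_mm = gray/255 × 1.768; cell vol = 3.72² × mean(4 corners)
unit = 3.72² × 1.768 / (4×255) = 0.0239866 mm³ per gray-sum
row 0: Σ corner-gray over 14 cells = 7223  → 173.2549
row 1: Σ corner-gray over 14 cells = 7182  → 172.2715
row 2: Σ corner-gray over 14 cells = 6723  → 161.2616
row 3: Σ corner-gray over 14 cells = 6596  → 158.2153
row 4: Σ corner-gray over 14 cells = 6658  → 159.7025
row 5: Σ corner-gray over 14 cells = 6481  → 155.4569
row 6: Σ corner-gray over 14 cells = 7336  → 175.9654
row 7: Σ corner-gray over 14 cells = 8452  → 202.7344
row 8: Σ corner-gray over 14 cells = 8454  → 202.7824
row 9: Σ corner-gray over 14 cells = 8404  → 201.5831
Σ rows: total corner-gray = 73509  → 1763.2280 mm³

1763.228


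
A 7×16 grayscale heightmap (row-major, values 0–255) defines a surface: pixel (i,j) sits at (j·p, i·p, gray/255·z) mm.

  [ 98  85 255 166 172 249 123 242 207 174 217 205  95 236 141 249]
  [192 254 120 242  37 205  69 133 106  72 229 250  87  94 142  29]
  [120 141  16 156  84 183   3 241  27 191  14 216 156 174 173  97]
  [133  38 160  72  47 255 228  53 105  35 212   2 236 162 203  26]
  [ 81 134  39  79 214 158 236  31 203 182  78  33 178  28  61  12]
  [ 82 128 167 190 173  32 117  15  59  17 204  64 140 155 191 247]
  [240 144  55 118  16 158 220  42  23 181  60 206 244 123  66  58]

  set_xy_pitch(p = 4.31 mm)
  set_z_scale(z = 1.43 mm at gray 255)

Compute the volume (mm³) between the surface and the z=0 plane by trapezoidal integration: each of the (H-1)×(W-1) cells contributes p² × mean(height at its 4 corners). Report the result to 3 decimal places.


1219.983

height_mm = gray/255 × 1.43; cell vol = 4.31² × mean(4 corners)
unit = 4.31² × 1.43 / (4×255) = 0.026043 mm³ per gray-sum
row 0: Σ corner-gray over 15 cells = 9782  → 254.7523
row 1: Σ corner-gray over 15 cells = 8068  → 210.1146
row 2: Σ corner-gray over 15 cells = 7542  → 196.4160
row 3: Σ corner-gray over 15 cells = 7176  → 186.8843
row 4: Σ corner-gray over 15 cells = 7034  → 183.1862
row 5: Σ corner-gray over 15 cells = 7243  → 188.6292
Σ rows: total corner-gray = 46845  → 1219.9826 mm³


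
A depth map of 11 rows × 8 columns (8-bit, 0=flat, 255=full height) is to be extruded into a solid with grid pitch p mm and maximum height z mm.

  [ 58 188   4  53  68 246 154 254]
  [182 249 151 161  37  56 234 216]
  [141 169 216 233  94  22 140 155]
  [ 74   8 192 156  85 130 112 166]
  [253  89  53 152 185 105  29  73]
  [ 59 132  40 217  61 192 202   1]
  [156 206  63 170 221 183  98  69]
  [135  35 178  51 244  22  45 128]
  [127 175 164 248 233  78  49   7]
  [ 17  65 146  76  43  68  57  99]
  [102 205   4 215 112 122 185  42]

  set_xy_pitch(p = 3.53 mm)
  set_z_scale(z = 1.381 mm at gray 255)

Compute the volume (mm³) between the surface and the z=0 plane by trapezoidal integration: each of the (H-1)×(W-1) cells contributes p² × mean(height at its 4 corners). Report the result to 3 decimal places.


589.880

height_mm = gray/255 × 1.381; cell vol = 3.53² × mean(4 corners)
unit = 3.53² × 1.381 / (4×255) = 0.0168711 mm³ per gray-sum
row 0: Σ corner-gray over 7 cells = 3912  → 65.9997
row 1: Σ corner-gray over 7 cells = 4218  → 71.1622
row 2: Σ corner-gray over 7 cells = 3650  → 61.5794
row 3: Σ corner-gray over 7 cells = 3158  → 53.2789
row 4: Σ corner-gray over 7 cells = 3300  → 55.6746
row 5: Σ corner-gray over 7 cells = 3855  → 65.0380
row 6: Σ corner-gray over 7 cells = 3520  → 59.3862
row 7: Σ corner-gray over 7 cells = 3441  → 58.0534
row 8: Σ corner-gray over 7 cells = 3054  → 51.5243
row 9: Σ corner-gray over 7 cells = 2856  → 48.1838
Σ rows: total corner-gray = 34964  → 589.8805 mm³


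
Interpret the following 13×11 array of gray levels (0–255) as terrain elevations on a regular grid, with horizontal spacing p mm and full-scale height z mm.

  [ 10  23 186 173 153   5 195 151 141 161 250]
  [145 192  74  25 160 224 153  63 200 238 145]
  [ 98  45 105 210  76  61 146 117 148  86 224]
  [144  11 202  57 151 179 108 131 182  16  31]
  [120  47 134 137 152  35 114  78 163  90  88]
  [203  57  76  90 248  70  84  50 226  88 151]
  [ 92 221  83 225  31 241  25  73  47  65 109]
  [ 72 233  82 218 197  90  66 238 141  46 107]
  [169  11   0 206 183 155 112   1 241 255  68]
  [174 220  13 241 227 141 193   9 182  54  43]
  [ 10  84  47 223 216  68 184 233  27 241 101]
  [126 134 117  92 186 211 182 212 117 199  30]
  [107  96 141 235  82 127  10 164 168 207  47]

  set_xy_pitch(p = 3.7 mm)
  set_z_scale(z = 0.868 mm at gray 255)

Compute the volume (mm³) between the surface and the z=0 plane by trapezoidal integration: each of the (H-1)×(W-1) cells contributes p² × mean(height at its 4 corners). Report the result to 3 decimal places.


716.493

height_mm = gray/255 × 0.868; cell vol = 3.7² × mean(4 corners)
unit = 3.7² × 0.868 / (4×255) = 0.0116499 mm³ per gray-sum
row 0: Σ corner-gray over 10 cells = 5584  → 65.0532
row 1: Σ corner-gray over 10 cells = 5258  → 61.2553
row 2: Σ corner-gray over 10 cells = 4559  → 53.1120
row 3: Σ corner-gray over 10 cells = 4357  → 50.7587
row 4: Σ corner-gray over 10 cells = 4440  → 51.7257
row 5: Σ corner-gray over 10 cells = 4555  → 53.0654
row 6: Σ corner-gray over 10 cells = 5024  → 58.5292
row 7: Σ corner-gray over 10 cells = 5366  → 62.5135
row 8: Σ corner-gray over 10 cells = 5342  → 62.2339
row 9: Σ corner-gray over 10 cells = 5534  → 64.4707
row 10: Σ corner-gray over 10 cells = 5813  → 67.7210
row 11: Σ corner-gray over 10 cells = 5670  → 66.0551
Σ rows: total corner-gray = 61502  → 716.4935 mm³


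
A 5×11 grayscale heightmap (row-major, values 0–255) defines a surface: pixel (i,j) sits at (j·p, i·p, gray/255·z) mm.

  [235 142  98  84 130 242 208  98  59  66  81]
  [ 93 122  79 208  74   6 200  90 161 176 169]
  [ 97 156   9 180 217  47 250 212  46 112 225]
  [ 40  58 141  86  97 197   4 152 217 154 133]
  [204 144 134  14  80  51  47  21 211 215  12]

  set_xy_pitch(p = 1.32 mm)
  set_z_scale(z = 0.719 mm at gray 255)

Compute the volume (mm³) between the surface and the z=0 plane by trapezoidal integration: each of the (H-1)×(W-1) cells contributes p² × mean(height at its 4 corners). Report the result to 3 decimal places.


24.488

height_mm = gray/255 × 0.719; cell vol = 1.32² × mean(4 corners)
unit = 1.32² × 0.719 / (4×255) = 0.00122822 mm³ per gray-sum
row 0: Σ corner-gray over 10 cells = 5064  → 6.2197
row 1: Σ corner-gray over 10 cells = 5274  → 6.4776
row 2: Σ corner-gray over 10 cells = 5165  → 6.3438
row 3: Σ corner-gray over 10 cells = 4435  → 5.4472
Σ rows: total corner-gray = 19938  → 24.4883 mm³


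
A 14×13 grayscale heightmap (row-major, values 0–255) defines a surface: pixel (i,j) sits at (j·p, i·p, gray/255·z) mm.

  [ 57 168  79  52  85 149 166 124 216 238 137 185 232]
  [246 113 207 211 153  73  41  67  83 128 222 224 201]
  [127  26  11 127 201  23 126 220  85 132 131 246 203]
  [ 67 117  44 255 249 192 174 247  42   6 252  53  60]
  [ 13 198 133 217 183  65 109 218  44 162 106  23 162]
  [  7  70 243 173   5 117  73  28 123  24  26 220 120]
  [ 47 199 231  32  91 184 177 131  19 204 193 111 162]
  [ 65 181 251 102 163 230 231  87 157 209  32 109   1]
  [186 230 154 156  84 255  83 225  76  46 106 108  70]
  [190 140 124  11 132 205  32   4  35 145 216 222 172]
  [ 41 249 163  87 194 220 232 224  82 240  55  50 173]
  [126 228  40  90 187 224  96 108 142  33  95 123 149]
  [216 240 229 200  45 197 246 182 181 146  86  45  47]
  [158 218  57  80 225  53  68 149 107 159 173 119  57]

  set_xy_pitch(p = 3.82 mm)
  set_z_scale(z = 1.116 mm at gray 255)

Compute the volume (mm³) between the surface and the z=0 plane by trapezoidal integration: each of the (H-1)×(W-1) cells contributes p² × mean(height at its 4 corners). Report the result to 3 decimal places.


1351.856

height_mm = gray/255 × 1.116; cell vol = 3.82² × mean(4 corners)
unit = 3.82² × 1.116 / (4×255) = 0.0159658 mm³ per gray-sum
row 0: Σ corner-gray over 12 cells = 6978  → 111.4094
row 1: Σ corner-gray over 12 cells = 6477  → 103.4105
row 2: Σ corner-gray over 12 cells = 6375  → 101.7820
row 3: Σ corner-gray over 12 cells = 6480  → 103.4584
row 4: Σ corner-gray over 12 cells = 5422  → 86.5666
row 5: Σ corner-gray over 12 cells = 5684  → 90.7496
row 6: Σ corner-gray over 12 cells = 6923  → 110.5312
row 7: Σ corner-gray over 12 cells = 6872  → 109.7170
row 8: Σ corner-gray over 12 cells = 6196  → 98.9241
row 9: Σ corner-gray over 12 cells = 6700  → 106.9709
row 10: Σ corner-gray over 12 cells = 6813  → 108.7750
row 11: Σ corner-gray over 12 cells = 6864  → 109.5893
row 12: Σ corner-gray over 12 cells = 6888  → 109.9724
Σ rows: total corner-gray = 84672  → 1351.8564 mm³
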